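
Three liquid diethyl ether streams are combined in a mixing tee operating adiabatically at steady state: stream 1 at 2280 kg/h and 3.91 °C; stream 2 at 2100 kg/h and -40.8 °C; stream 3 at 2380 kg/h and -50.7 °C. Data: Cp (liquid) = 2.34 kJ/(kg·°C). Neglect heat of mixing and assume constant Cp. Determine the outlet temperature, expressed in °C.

Adiabatic, steady state ⇒ Σ ṁᵢCp,ᵢ(T_out − Tᵢ) = 0
Σ ṁᵢCp,ᵢTᵢ = 2280×2.34×3.91 + 2100×2.34×-40.8 + 2380×2.34×-50.7 = -461990
Σ ṁᵢCp,ᵢ = 2280×2.34 + 2100×2.34 + 2380×2.34 = 15818
T_out = -461990 / 15818 = -29.206 °C

T_out = -29.2 °C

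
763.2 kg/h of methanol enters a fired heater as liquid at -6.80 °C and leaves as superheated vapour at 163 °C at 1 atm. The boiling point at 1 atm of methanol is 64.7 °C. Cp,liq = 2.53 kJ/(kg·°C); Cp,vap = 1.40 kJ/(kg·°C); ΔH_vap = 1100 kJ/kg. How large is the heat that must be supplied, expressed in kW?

liquid -6.80→64.7 °C: 180.89 kJ/kg
vaporisation at 64.7 °C: 1100 kJ/kg
vapour 64.7→163 °C: 137.62 kJ/kg
Δh = 180.89 + 1100 + 137.62 = 1418.5 kJ/kg
Q = ṁ·Δh = 763.2 kg/h × 1418.5 kJ/kg = 1.0826e+06 kJ/h
|Q| = 300.73 kW

Q = 301 kW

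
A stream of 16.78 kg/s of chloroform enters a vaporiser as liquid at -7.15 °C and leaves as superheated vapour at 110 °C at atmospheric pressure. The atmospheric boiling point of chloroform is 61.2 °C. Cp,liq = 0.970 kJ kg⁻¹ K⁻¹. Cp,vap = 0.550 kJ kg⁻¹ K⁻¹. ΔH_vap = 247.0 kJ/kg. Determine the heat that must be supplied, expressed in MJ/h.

Q = 20500 MJ/h

liquid -7.15→61.2 °C: 66.3 kJ/kg
vaporisation at 61.2 °C: 247 kJ/kg
vapour 61.2→110 °C: 26.84 kJ/kg
Δh = 66.3 + 247 + 26.84 = 340.14 kJ/kg
Q = ṁ·Δh = 16.78 kg/s × 340.14 kJ/kg = 5707.5 kJ/s
|Q| = 5707.5 kW = 20547 MJ/h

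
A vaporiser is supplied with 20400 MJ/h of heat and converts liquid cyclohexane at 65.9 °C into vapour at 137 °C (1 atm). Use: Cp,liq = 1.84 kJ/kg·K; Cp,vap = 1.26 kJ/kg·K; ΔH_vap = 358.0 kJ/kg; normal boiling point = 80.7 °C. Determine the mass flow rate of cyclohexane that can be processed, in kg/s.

Δh = 1.84×(80.7−65.9) + 358.0 + 1.26×(137−80.7) = 456.17 kJ/kg
Q = 20400 MJ/h = 5666.7 kJ/s = 5666.7 kJ/s
ṁ = Q/Δh = 5666.7 / 456.17 = 12.422 kg/s

ṁ = 12.4 kg/s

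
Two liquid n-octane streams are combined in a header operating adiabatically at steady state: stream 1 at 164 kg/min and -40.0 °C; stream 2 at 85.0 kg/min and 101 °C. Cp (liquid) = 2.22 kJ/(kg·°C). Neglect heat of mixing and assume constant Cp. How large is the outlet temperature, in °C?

No heat crosses the boundary, so H_out = H_in.
T_out = Σ ṁᵢCp,ᵢTᵢ / Σ ṁᵢCp,ᵢ
      = 4495.5 / 552.78 = 8.1325 °C

T_out = 8.13 °C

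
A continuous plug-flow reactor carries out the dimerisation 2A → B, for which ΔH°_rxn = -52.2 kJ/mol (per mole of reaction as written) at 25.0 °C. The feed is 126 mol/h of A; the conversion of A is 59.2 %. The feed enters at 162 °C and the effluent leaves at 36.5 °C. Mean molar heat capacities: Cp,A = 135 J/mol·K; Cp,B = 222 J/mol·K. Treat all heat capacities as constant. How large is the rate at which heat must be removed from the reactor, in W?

Q_out = 1140 W

Extent of reaction ξ = 0.592 × 126 / 2 = 37.296 mol/h
Reaction term: ξ·ΔH°_rxn = 37.296 × -52.2 = -1946.9 kJ/h
Sensible, feed 162→25 °C: -2330.4 kJ/h
Outlet flows (mol/h): A 51.408, B 37.296
Sensible, products 25→36.5 °C: 175.03 kJ/h
Q = ΔH = -4102.2 kJ/h = -1.1395 kW
Heat removed = 1139.5 W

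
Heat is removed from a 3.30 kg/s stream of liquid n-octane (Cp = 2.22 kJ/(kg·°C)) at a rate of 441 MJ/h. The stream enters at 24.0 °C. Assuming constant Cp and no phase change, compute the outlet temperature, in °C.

Q = 441 MJ/h = 122.5 kJ/s
ΔT = Q/(ṁ·Cp) = 122.5/(3.30×2.22) = 16.721 K
T_out = 24.0 − 16.721 = 7.2787 °C

T_out = 7.28 °C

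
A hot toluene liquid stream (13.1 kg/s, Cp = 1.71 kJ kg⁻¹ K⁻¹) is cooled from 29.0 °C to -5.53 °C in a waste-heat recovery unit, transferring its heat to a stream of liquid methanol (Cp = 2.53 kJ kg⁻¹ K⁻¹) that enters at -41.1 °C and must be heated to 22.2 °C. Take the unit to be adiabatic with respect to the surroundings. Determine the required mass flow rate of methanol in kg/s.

ṁ_c = 4.83 kg/s

Heat released by hot stream: Q = 13.1 × 1.71 × (29.0 − -5.53) = 773.51 kJ/s
Energy balance on cold side (adiabatic exchanger): Q = ṁ_c·Cp_c·(T_c,out − T_c,in)
ṁ_c = 773.51 / [2.53 × (22.2 − -41.1)] = 4.8299 kg/s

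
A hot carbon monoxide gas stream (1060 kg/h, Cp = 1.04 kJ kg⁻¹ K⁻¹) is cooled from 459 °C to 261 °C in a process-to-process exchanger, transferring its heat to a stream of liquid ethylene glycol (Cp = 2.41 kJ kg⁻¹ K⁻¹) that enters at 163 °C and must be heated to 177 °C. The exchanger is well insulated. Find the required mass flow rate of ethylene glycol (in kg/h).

Heat released by hot stream: Q = 1060 × 1.04 × (459 − 261) = 218280 kJ/h
Energy balance on cold side (adiabatic exchanger): Q = ṁ_c·Cp_c·(T_c,out − T_c,in)
ṁ_c = 218280 / [2.41 × (177 − 163)] = 6469.3 kg/h

ṁ_c = 6470 kg/h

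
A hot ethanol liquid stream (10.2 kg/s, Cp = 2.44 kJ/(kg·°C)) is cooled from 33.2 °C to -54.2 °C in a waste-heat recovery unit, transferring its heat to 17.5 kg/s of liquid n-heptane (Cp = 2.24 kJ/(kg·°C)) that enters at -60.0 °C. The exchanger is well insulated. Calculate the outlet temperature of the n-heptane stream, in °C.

Heat released by hot stream: Q = 10.2 × 2.44 × (33.2 − -54.2) = 2175.2 kJ/s
Energy balance on cold side (adiabatic exchanger): Q = ṁ_c·Cp_c·(T_c,out − T_c,in)
T_c,out = -60.0 + 2175.2/(17.5 × 2.24) = -4.5099 °C

T_c,out = -4.51 °C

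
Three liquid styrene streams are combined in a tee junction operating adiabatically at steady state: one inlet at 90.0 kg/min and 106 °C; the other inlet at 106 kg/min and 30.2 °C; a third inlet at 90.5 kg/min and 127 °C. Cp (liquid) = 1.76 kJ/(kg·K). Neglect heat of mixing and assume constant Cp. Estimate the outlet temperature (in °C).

T_out = 84.6 °C

Adiabatic, steady state ⇒ Σ ṁᵢCp,ᵢ(T_out − Tᵢ) = 0
Σ ṁᵢCp,ᵢTᵢ = 90.0×1.76×106 + 106×1.76×30.2 + 90.5×1.76×127 = 42653
Σ ṁᵢCp,ᵢ = 90.0×1.76 + 106×1.76 + 90.5×1.76 = 504.24
T_out = 42653 / 504.24 = 84.589 °C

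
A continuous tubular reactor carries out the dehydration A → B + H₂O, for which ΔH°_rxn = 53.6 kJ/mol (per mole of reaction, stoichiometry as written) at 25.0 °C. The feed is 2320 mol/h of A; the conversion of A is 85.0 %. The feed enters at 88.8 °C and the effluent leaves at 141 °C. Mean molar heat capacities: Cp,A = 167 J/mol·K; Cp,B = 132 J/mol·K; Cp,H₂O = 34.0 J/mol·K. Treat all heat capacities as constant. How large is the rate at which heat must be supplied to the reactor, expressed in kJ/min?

Q_in = 2090 kJ/min

Extent of reaction ξ = 0.850 × 2320 = 1972 mol/h
Reaction term: ξ·ΔH°_rxn = 1972 × 53.6 = 105700 kJ/h
Sensible, feed 88.8→25 °C: -24719 kJ/h
Outlet flows (mol/h): A 348, B 1972, H₂O 1972
Sensible, products 25→141 °C: 44714 kJ/h
Q = ΔH = 125690 kJ/h = 34.915 kW
Heat supplied = 2094.9 kJ/min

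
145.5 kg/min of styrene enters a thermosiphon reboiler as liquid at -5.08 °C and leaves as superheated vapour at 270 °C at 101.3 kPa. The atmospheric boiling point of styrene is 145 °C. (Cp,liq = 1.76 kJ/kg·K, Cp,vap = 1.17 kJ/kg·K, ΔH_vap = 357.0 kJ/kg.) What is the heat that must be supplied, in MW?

Q = 1.86 MW

liquid -5.08→145 °C: 264.14 kJ/kg
vaporisation at 145 °C: 357 kJ/kg
vapour 145→270 °C: 146.25 kJ/kg
Δh = 264.14 + 357 + 146.25 = 767.39 kJ/kg
Q = ṁ·Δh = 145.5 kg/min × 767.39 kJ/kg = 111660 kJ/min
|Q| = 1860.9 kW = 1.8609 MW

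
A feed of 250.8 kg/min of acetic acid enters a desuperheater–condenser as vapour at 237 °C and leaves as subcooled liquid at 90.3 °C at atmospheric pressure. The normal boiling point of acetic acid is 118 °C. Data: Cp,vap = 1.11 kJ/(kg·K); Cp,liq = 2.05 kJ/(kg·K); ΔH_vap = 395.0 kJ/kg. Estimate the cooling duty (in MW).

Q_c = 2.44 MW

vapour 237→118 °C: -132.09 kJ/kg
condensation at 118 °C: -395 kJ/kg
liquid 118→90.3 °C: -56.785 kJ/kg
Δh = -132.09 + -395 + -56.785 = -583.88 kJ/kg
Q = ṁ·Δh = 250.8 kg/min × -583.88 kJ/kg = -146440 kJ/min
|Q| = 2440.6 kW = 2.4406 MW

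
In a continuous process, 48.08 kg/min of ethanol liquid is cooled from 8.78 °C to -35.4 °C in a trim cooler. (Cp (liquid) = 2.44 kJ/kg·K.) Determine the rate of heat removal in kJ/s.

Q_c = 86.4 kJ/s

Q = ṁ·Cp·ΔT = 48.08 × 2.44 × (-35.4 − 8.78) = -5183 kJ/min
Converting: 5183 / 60 s = 86.383 kW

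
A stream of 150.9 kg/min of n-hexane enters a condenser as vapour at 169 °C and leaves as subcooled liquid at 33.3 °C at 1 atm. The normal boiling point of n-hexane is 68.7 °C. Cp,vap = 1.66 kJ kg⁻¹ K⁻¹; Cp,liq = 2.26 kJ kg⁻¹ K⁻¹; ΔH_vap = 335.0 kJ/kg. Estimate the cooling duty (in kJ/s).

vapour 169→68.7 °C: -166.5 kJ/kg
condensation at 68.7 °C: -335 kJ/kg
liquid 68.7→33.3 °C: -80.004 kJ/kg
Δh = -166.5 + -335 + -80.004 = -581.5 kJ/kg
Q = ṁ·Δh = 150.9 kg/min × -581.5 kJ/kg = -87749 kJ/min
|Q| = 1462.5 kW

Q_c = 1460 kJ/s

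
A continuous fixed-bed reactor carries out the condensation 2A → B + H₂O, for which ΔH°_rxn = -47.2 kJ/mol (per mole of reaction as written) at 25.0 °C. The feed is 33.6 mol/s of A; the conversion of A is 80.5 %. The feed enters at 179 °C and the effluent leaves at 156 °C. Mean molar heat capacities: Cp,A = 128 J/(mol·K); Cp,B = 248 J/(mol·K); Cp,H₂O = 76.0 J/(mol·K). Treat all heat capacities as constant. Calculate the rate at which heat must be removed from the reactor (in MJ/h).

Extent of reaction ξ = 0.805 × 33.6 / 2 = 13.524 mol/s
Reaction term: ξ·ΔH°_rxn = 13.524 × -47.2 = -638.33 kJ/s
Sensible, feed 179→25 °C: -662.32 kJ/s
Outlet flows (mol/s): A 6.552, B 13.524, H₂O 13.524
Sensible, products 25→156 °C: 683.88 kJ/s
Q = ΔH = -616.78 kJ/s = -616.78 kW
Heat removed = 2220.4 MJ/h

Q_out = 2220 MJ/h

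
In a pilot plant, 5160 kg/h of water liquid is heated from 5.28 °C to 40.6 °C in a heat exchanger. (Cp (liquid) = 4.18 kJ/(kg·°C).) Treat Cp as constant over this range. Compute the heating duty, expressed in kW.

Q = 212 kW

Q = ṁ·Cp·ΔT = 5160 × 4.18 × (40.6 − 5.28) = 761810 kJ/h
Converting: 761810 / 3600 s = 211.61 kW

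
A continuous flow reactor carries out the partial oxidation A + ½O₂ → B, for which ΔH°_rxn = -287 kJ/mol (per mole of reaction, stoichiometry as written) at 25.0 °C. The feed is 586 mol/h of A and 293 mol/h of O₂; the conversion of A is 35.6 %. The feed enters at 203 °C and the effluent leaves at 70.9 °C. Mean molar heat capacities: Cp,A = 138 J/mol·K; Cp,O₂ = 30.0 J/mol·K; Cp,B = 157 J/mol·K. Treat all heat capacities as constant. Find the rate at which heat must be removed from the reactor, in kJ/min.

Extent of reaction ξ = 0.356 × 586 = 208.62 mol/h
Reaction term: ξ·ΔH°_rxn = 208.62 × -287 = -59873 kJ/h
Sensible, feed 203→25 °C: -15959 kJ/h
Outlet flows (mol/h): A 377.38, O₂ 188.69, B 208.62
Sensible, products 25→70.9 °C: 4153.6 kJ/h
Q = ΔH = -71678 kJ/h = -19.911 kW
Heat removed = 1194.6 kJ/min

Q_out = 1190 kJ/min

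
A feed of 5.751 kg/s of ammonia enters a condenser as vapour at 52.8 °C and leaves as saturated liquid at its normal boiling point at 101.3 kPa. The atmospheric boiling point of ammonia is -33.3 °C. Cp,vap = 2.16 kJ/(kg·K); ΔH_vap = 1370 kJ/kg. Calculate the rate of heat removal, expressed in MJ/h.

vapour 52.8→-33.3 °C: -185.98 kJ/kg
condensation at -33.3 °C: -1370 kJ/kg
Δh = -185.98 + -1370 = -1556 kJ/kg
Q = ṁ·Δh = 5.751 kg/s × -1556 kJ/kg = -8948.4 kJ/s
|Q| = 8948.4 kW = 32214 MJ/h

Q_c = 32200 MJ/h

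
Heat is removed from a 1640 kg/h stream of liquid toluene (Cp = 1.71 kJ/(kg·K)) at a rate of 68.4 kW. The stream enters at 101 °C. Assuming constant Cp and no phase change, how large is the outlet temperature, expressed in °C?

T_out = 13.2 °C

Q = 68.4 kW = 246240 kJ/h
ΔT = Q/(ṁ·Cp) = 246240/(1640×1.71) = 87.805 K
T_out = 101 − 87.805 = 13.195 °C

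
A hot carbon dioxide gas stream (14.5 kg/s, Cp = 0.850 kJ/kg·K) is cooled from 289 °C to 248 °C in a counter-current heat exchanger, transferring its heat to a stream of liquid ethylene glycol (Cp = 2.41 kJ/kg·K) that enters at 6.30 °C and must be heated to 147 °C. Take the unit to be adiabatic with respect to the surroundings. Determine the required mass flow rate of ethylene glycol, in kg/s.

ṁ_c = 1.49 kg/s

Heat released by hot stream: Q = 14.5 × 0.850 × (289 − 248) = 505.32 kJ/s
Energy balance on cold side (adiabatic exchanger): Q = ṁ_c·Cp_c·(T_c,out − T_c,in)
ṁ_c = 505.32 / [2.41 × (147 − 6.30)] = 1.4903 kg/s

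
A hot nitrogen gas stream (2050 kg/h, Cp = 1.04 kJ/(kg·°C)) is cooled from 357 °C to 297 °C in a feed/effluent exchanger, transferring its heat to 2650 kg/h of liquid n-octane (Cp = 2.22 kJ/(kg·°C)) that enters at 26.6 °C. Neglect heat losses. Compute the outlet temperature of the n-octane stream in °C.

T_c,out = 48.3 °C

Heat released by hot stream: Q = 2050 × 1.04 × (357 − 297) = 127920 kJ/h
Energy balance on cold side (adiabatic exchanger): Q = ṁ_c·Cp_c·(T_c,out − T_c,in)
T_c,out = 26.6 + 127920/(2650 × 2.22) = 48.344 °C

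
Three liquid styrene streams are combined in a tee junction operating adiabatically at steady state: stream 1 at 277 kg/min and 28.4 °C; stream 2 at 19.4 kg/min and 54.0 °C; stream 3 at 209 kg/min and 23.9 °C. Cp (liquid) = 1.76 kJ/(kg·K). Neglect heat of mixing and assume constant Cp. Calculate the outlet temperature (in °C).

T_out = 27.5 °C

No heat crosses the boundary, so H_out = H_in.
Σ ṁᵢCp,ᵢTᵢ = 277×1.76×28.4 + 19.4×1.76×54.0 + 209×1.76×23.9 = 24481
Σ ṁᵢCp,ᵢ = 277×1.76 + 19.4×1.76 + 209×1.76 = 889.5
T_out = 24481 / 889.5 = 27.522 °C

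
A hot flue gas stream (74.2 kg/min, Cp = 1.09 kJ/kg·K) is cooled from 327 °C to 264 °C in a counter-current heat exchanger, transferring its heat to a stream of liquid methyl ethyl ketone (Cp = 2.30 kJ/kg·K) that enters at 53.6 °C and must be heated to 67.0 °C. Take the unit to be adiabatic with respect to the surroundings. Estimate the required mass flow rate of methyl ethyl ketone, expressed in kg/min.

Heat released by hot stream: Q = 74.2 × 1.09 × (327 − 264) = 5095.3 kJ/min
Energy balance on cold side (adiabatic exchanger): Q = ṁ_c·Cp_c·(T_c,out − T_c,in)
ṁ_c = 5095.3 / [2.30 × (67.0 − 53.6)] = 165.32 kg/min

ṁ_c = 165 kg/min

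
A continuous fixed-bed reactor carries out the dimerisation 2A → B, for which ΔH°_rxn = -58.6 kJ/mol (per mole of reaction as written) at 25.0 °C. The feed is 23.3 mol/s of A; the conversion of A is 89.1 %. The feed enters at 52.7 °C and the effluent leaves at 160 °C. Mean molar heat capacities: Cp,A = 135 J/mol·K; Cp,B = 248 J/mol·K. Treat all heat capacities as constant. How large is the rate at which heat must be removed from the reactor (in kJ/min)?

Q_out = 18100 kJ/min

Extent of reaction ξ = 0.891 × 23.3 / 2 = 10.38 mol/s
Reaction term: ξ·ΔH°_rxn = 10.38 × -58.6 = -608.28 kJ/s
Sensible, feed 52.7→25 °C: -87.13 kJ/s
Outlet flows (mol/s): A 2.5397, B 10.38
Sensible, products 25→160 °C: 393.81 kJ/s
Q = ΔH = -301.59 kJ/s = -301.59 kW
Heat removed = 18096 kJ/min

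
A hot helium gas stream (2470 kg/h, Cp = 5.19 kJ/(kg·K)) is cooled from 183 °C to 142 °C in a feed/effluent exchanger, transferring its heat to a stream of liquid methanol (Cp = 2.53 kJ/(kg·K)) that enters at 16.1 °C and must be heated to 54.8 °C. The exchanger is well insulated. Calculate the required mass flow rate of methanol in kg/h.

Heat released by hot stream: Q = 2470 × 5.19 × (183 − 142) = 525590 kJ/h
Energy balance on cold side (adiabatic exchanger): Q = ṁ_c·Cp_c·(T_c,out − T_c,in)
ṁ_c = 525590 / [2.53 × (54.8 − 16.1)] = 5368.1 kg/h

ṁ_c = 5370 kg/h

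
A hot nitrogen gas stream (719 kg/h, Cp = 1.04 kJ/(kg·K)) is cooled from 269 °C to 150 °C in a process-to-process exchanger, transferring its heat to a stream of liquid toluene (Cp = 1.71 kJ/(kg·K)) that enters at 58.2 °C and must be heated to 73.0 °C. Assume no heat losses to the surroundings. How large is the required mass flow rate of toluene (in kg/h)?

Heat released by hot stream: Q = 719 × 1.04 × (269 − 150) = 88983 kJ/h
Energy balance on cold side (adiabatic exchanger): Q = ṁ_c·Cp_c·(T_c,out − T_c,in)
ṁ_c = 88983 / [1.71 × (73.0 − 58.2)] = 3516 kg/h

ṁ_c = 3520 kg/h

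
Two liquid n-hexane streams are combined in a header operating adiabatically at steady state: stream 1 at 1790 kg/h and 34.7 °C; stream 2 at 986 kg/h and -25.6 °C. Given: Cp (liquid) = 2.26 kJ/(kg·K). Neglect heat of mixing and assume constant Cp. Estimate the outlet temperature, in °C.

Energy balance with Q = 0: Σ ṁᵢCp,ᵢ(T_out − Tᵢ) = 0
T_out = Σ ṁᵢCp,ᵢTᵢ / Σ ṁᵢCp,ᵢ
      = 83329 / 6273.8 = 13.282 °C

T_out = 13.3 °C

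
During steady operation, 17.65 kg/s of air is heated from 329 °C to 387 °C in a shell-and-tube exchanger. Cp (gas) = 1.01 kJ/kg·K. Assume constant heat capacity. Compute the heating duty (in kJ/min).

Q = ṁ·Cp·ΔT = 17.65 × 1.01 × (387 − 329) = 1033.9 kJ/s
Heating duty = 62036 kJ/min

Q = 62000 kJ/min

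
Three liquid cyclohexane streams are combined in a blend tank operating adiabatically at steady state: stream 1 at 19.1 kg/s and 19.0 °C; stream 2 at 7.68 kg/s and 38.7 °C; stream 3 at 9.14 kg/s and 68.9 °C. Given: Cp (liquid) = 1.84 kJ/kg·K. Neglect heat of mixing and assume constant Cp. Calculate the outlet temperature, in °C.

T_out = 35.9 °C

Adiabatic, steady state ⇒ Σ ṁᵢCp,ᵢ(T_out − Tᵢ) = 0
Σ ṁᵢCp,ᵢTᵢ = 19.1×1.84×19.0 + 7.68×1.84×38.7 + 9.14×1.84×68.9 = 2373.3
Σ ṁᵢCp,ᵢ = 19.1×1.84 + 7.68×1.84 + 9.14×1.84 = 66.093
T_out = 2373.3 / 66.093 = 35.909 °C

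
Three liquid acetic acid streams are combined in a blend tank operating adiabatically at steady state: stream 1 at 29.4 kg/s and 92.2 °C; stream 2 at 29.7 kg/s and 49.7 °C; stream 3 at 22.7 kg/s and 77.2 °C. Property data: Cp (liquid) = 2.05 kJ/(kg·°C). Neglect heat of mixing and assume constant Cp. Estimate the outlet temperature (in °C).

No heat crosses the boundary, so H_out = H_in.
T_out = Σ ṁᵢCp,ᵢTᵢ / Σ ṁᵢCp,ᵢ
      = 12175 / 167.69 = 72.606 °C

T_out = 72.6 °C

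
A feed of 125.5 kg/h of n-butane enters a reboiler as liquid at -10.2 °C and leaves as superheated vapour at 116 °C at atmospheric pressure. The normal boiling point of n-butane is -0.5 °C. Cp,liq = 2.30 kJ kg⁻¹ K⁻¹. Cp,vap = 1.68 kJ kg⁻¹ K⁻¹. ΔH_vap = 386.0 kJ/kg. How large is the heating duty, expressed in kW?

liquid -10.2→-0.5 °C: 22.31 kJ/kg
vaporisation at -0.5 °C: 386 kJ/kg
vapour -0.5→116 °C: 195.72 kJ/kg
Δh = 22.31 + 386 + 195.72 = 604.03 kJ/kg
Q = ṁ·Δh = 125.5 kg/h × 604.03 kJ/kg = 75806 kJ/h
|Q| = 21.057 kW

Q = 21.1 kW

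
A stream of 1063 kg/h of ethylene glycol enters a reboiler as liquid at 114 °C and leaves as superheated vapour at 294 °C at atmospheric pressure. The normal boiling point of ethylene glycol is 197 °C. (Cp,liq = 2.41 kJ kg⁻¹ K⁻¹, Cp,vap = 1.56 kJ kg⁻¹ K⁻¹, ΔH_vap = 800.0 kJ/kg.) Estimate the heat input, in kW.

liquid 114→197 °C: 200.03 kJ/kg
vaporisation at 197 °C: 800 kJ/kg
vapour 197→294 °C: 151.32 kJ/kg
Δh = 200.03 + 800 + 151.32 = 1151.3 kJ/kg
Q = ṁ·Δh = 1063 kg/h × 1151.3 kJ/kg = 1.2239e+06 kJ/h
|Q| = 339.97 kW

Q = 340 kW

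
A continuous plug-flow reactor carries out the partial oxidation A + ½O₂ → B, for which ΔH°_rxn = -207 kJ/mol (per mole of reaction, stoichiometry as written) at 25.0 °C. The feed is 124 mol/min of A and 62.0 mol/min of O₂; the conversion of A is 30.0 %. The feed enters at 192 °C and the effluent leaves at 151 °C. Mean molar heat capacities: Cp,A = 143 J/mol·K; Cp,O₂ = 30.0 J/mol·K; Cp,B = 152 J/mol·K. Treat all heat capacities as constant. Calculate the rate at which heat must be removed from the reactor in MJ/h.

Extent of reaction ξ = 0.300 × 124 = 37.2 mol/min
Reaction term: ξ·ΔH°_rxn = 37.2 × -207 = -7700.4 kJ/min
Sensible, feed 192→25 °C: -3271.9 kJ/min
Outlet flows (mol/min): A 86.8, O₂ 43.4, B 37.2
Sensible, products 25→151 °C: 2440.5 kJ/min
Q = ΔH = -8531.8 kJ/min = -142.2 kW
Heat removed = 511.91 MJ/h

Q_out = 512 MJ/h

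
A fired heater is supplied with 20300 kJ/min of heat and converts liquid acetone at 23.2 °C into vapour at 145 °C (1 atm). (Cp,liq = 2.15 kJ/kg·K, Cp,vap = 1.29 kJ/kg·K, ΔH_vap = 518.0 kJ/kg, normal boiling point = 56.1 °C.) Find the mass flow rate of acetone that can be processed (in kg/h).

Δh = 2.15×(56.1−23.2) + 518.0 + 1.29×(145−56.1) = 703.42 kJ/kg
Q = 20300 kJ/min = 338.33 kJ/s = 1.218e+06 kJ/h
ṁ = Q/Δh = 1.218e+06 / 703.42 = 1731.6 kg/h

ṁ = 1730 kg/h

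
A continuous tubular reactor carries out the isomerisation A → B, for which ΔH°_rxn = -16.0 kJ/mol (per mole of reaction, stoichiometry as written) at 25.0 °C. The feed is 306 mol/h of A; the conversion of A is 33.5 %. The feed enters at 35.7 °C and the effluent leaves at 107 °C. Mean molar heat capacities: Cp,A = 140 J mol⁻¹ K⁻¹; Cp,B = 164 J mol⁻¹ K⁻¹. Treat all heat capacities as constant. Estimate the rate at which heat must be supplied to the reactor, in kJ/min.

Q_in = 26.9 kJ/min

Extent of reaction ξ = 0.335 × 306 = 102.51 mol/h
Reaction term: ξ·ΔH°_rxn = 102.51 × -16.0 = -1640.2 kJ/h
Sensible, feed 35.7→25 °C: -458.39 kJ/h
Outlet flows (mol/h): A 203.49, B 102.51
Sensible, products 25→107 °C: 3714.6 kJ/h
Q = ΔH = 1616.1 kJ/h = 0.44891 kW
Heat supplied = 26.935 kJ/min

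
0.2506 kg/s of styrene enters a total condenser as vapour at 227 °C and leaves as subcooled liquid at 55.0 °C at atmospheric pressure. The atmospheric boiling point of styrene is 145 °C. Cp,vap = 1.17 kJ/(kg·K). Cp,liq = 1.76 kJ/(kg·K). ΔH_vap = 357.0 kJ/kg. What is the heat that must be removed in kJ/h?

vapour 227→145 °C: -95.94 kJ/kg
condensation at 145 °C: -357 kJ/kg
liquid 145→55.0 °C: -158.4 kJ/kg
Δh = -95.94 + -357 + -158.4 = -611.34 kJ/kg
Q = ṁ·Δh = 0.2506 kg/s × -611.34 kJ/kg = -153.2 kJ/s
|Q| = 153.2 kW = 551530 kJ/h

Q_c = 552000 kJ/h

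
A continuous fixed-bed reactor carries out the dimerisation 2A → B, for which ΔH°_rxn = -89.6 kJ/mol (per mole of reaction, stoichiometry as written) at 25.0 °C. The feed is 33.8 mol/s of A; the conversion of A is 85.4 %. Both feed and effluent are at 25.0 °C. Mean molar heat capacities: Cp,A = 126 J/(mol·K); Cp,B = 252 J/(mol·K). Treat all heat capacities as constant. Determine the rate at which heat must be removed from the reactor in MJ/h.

Extent of reaction ξ = 0.854 × 33.8 / 2 = 14.433 mol/s
Reaction term: ξ·ΔH°_rxn = 14.433 × -89.6 = -1293.2 kJ/s
Q = ΔH = -1293.2 kJ/s = -1293.2 kW
Heat removed = 4655.4 MJ/h

Q_out = 4660 MJ/h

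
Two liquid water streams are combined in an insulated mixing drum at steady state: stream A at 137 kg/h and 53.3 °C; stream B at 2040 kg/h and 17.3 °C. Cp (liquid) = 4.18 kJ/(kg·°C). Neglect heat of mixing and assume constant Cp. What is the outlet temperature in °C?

No heat crosses the boundary, so H_out = H_in.
T_out = Σ ṁᵢCp,ᵢTᵢ / Σ ṁᵢCp,ᵢ
      = 178040 / 9099.9 = 19.566 °C

T_out = 19.6 °C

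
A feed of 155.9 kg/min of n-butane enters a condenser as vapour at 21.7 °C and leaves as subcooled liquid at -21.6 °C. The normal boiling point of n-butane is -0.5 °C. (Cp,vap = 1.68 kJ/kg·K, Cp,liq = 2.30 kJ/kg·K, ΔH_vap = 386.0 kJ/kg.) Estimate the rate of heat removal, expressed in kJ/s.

vapour 21.7→-0.5 °C: -37.296 kJ/kg
condensation at -0.5 °C: -386 kJ/kg
liquid -0.5→-21.6 °C: -48.53 kJ/kg
Δh = -37.296 + -386 + -48.53 = -471.83 kJ/kg
Q = ṁ·Δh = 155.9 kg/min × -471.83 kJ/kg = -73558 kJ/min
|Q| = 1226 kW

Q_c = 1230 kJ/s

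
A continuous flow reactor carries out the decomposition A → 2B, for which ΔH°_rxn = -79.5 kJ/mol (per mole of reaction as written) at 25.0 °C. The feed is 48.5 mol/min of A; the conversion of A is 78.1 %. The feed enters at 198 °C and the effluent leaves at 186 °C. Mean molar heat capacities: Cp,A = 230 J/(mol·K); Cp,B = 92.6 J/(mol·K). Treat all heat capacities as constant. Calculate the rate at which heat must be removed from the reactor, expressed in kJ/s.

Extent of reaction ξ = 0.781 × 48.5 = 37.879 mol/min
Reaction term: ξ·ΔH°_rxn = 37.879 × -79.5 = -3011.3 kJ/min
Sensible, feed 198→25 °C: -1929.8 kJ/min
Outlet flows (mol/min): A 10.621, B 75.757
Sensible, products 25→186 °C: 1522.7 kJ/min
Q = ΔH = -3418.4 kJ/min = -56.974 kW
Heat removed = 56.974 kJ/s

Q_out = 57.0 kJ/s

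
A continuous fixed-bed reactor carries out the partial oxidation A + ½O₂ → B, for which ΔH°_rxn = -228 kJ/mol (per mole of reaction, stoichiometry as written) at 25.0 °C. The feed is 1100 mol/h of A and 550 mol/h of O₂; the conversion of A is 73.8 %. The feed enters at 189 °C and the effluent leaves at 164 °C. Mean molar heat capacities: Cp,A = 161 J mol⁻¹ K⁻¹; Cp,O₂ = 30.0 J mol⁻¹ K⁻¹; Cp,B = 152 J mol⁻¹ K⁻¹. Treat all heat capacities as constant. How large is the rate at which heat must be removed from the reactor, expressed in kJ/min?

Extent of reaction ξ = 0.738 × 1100 = 811.8 mol/h
Reaction term: ξ·ΔH°_rxn = 811.8 × -228 = -185090 kJ/h
Sensible, feed 189→25 °C: -31750 kJ/h
Outlet flows (mol/h): A 288.2, O₂ 144.1, B 811.8
Sensible, products 25→164 °C: 24202 kJ/h
Q = ΔH = -192640 kJ/h = -53.511 kW
Heat removed = 3210.6 kJ/min

Q_out = 3210 kJ/min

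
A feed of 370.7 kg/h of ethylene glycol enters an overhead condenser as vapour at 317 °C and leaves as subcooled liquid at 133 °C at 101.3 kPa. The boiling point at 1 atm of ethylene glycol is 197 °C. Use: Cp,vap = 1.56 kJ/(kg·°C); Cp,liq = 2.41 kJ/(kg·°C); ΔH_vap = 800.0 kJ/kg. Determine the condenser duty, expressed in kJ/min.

vapour 317→197 °C: -187.2 kJ/kg
condensation at 197 °C: -800 kJ/kg
liquid 197→133 °C: -154.24 kJ/kg
Δh = -187.2 + -800 + -154.24 = -1141.4 kJ/kg
Q = ṁ·Δh = 370.7 kg/h × -1141.4 kJ/kg = -423130 kJ/h
|Q| = 117.54 kW = 7052.2 kJ/min

Q_c = 7050 kJ/min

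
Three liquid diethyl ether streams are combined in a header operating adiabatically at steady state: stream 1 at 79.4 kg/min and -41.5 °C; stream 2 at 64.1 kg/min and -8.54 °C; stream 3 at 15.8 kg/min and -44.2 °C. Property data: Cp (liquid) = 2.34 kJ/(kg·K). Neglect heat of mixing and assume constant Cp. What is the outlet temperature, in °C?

No heat crosses the boundary, so H_out = H_in.
Σ ṁᵢCp,ᵢTᵢ = 79.4×2.34×-41.5 + 64.1×2.34×-8.54 + 15.8×2.34×-44.2 = -10626
Σ ṁᵢCp,ᵢ = 79.4×2.34 + 64.1×2.34 + 15.8×2.34 = 372.76
T_out = -10626 / 372.76 = -28.505 °C

T_out = -28.5 °C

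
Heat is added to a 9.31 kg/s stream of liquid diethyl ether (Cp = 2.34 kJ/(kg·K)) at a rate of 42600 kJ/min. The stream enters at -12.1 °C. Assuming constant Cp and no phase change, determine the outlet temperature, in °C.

T_out = 20.5 °C

Q = 42600 kJ/min = 710 kJ/s
ΔT = Q/(ṁ·Cp) = 710/(9.31×2.34) = 32.591 K
T_out = -12.1 + 32.591 = 20.491 °C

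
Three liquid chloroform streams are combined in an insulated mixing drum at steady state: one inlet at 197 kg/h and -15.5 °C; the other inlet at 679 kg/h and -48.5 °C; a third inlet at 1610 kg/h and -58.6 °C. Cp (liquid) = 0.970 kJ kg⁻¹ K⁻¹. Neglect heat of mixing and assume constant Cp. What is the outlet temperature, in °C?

No heat crosses the boundary, so H_out = H_in.
Σ ṁᵢCp,ᵢTᵢ = 197×0.970×-15.5 + 679×0.970×-48.5 + 1610×0.970×-58.6 = -126420
Σ ṁᵢCp,ᵢ = 197×0.970 + 679×0.970 + 1610×0.970 = 2411.4
T_out = -126420 / 2411.4 = -52.426 °C

T_out = -52.4 °C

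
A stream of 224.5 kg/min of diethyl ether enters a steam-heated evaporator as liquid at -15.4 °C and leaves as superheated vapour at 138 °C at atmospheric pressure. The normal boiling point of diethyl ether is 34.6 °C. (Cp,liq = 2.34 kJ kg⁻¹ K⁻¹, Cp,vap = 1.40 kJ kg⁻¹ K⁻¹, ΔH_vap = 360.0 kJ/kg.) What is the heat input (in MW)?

liquid -15.4→34.6 °C: 117 kJ/kg
vaporisation at 34.6 °C: 360 kJ/kg
vapour 34.6→138 °C: 144.76 kJ/kg
Δh = 117 + 360 + 144.76 = 621.76 kJ/kg
Q = ṁ·Δh = 224.5 kg/min × 621.76 kJ/kg = 139590 kJ/min
|Q| = 2326.4 kW = 2.3264 MW

Q = 2.33 MW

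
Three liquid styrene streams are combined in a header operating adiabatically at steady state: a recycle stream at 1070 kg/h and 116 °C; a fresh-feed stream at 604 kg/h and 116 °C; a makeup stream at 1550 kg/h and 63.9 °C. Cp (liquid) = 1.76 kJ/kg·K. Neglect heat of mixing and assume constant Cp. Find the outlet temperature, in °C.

T_out = 91.0 °C

Adiabatic, steady state ⇒ Σ ṁᵢCp,ᵢ(T_out − Tᵢ) = 0
Σ ṁᵢCp,ᵢTᵢ = 1070×1.76×116 + 604×1.76×116 + 1550×1.76×63.9 = 516080
Σ ṁᵢCp,ᵢ = 1070×1.76 + 604×1.76 + 1550×1.76 = 5674.2
T_out = 516080 / 5674.2 = 90.952 °C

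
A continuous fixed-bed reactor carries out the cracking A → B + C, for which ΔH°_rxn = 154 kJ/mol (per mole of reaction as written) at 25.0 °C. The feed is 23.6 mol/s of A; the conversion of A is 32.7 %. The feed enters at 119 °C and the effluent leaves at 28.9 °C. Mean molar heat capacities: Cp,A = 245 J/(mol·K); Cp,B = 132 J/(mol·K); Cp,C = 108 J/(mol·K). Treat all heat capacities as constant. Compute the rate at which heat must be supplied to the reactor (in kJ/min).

Extent of reaction ξ = 0.327 × 23.6 = 7.7172 mol/s
Reaction term: ξ·ΔH°_rxn = 7.7172 × 154 = 1188.4 kJ/s
Sensible, feed 119→25 °C: -543.51 kJ/s
Outlet flows (mol/s): A 15.883, B 7.7172, C 7.7172
Sensible, products 25→28.9 °C: 22.399 kJ/s
Q = ΔH = 667.34 kJ/s = 667.34 kW
Heat supplied = 40040 kJ/min

Q_in = 40000 kJ/min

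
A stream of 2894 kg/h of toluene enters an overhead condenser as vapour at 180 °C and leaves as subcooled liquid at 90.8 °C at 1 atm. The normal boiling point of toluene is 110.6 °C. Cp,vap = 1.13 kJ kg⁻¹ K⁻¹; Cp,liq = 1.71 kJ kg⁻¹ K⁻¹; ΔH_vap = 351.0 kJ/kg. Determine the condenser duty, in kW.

vapour 180→110.6 °C: -78.422 kJ/kg
condensation at 110.6 °C: -351 kJ/kg
liquid 110.6→90.8 °C: -33.858 kJ/kg
Δh = -78.422 + -351 + -33.858 = -463.28 kJ/kg
Q = ṁ·Δh = 2894 kg/h × -463.28 kJ/kg = -1.3407e+06 kJ/h
|Q| = 372.43 kW

Q_c = 372 kW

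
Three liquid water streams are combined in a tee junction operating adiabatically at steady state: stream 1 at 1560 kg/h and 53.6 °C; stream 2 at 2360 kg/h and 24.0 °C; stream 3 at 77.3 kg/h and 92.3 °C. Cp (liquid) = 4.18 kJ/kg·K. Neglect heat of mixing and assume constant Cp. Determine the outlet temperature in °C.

Energy balance with Q = 0: Σ ṁᵢCp,ᵢ(T_out − Tᵢ) = 0
T_out = Σ ṁᵢCp,ᵢTᵢ / Σ ṁᵢCp,ᵢ
      = 616090 / 16709 = 36.873 °C

T_out = 36.9 °C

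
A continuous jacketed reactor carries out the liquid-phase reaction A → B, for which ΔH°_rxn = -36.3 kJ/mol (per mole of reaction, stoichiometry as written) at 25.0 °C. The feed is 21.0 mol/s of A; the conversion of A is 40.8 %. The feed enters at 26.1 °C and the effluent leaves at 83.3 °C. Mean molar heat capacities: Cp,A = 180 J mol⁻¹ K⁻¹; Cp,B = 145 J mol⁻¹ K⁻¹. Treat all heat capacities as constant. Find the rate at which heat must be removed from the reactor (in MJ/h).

Q_out = 404 MJ/h

Extent of reaction ξ = 0.408 × 21.0 = 8.568 mol/s
Reaction term: ξ·ΔH°_rxn = 8.568 × -36.3 = -311.02 kJ/s
Sensible, feed 26.1→25 °C: -4.158 kJ/s
Outlet flows (mol/s): A 12.432, B 8.568
Sensible, products 25→83.3 °C: 202.89 kJ/s
Q = ΔH = -112.29 kJ/s = -112.29 kW
Heat removed = 404.23 MJ/h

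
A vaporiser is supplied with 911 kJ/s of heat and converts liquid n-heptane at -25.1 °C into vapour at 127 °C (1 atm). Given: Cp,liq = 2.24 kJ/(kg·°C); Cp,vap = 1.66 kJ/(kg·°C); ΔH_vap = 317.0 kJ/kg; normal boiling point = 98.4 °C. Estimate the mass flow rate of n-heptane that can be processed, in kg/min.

Δh = 2.24×(98.4−-25.1) + 317.0 + 1.66×(127−98.4) = 641.12 kJ/kg
Q = 911 kJ/s = 911 kJ/s = 54660 kJ/min
ṁ = Q/Δh = 54660 / 641.12 = 85.258 kg/min

ṁ = 85.3 kg/min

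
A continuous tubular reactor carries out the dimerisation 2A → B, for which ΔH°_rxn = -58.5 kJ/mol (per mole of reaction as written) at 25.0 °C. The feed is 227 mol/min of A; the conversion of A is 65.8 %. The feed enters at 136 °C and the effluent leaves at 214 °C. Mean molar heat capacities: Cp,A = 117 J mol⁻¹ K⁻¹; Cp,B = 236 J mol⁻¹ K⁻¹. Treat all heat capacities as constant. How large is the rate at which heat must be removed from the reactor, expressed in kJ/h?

Q_out = 136000 kJ/h

Extent of reaction ξ = 0.658 × 227 / 2 = 74.683 mol/min
Reaction term: ξ·ΔH°_rxn = 74.683 × -58.5 = -4369 kJ/min
Sensible, feed 136→25 °C: -2948 kJ/min
Outlet flows (mol/min): A 77.634, B 74.683
Sensible, products 25→214 °C: 5047.9 kJ/min
Q = ΔH = -2269.1 kJ/min = -37.819 kW
Heat removed = 136150 kJ/h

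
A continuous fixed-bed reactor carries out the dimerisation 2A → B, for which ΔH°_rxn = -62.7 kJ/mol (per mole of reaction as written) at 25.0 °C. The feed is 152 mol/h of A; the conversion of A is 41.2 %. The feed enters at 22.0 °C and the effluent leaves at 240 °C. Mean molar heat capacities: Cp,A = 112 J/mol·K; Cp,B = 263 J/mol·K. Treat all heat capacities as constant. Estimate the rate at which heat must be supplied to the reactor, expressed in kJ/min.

Q_in = 33.5 kJ/min

Extent of reaction ξ = 0.412 × 152 / 2 = 31.312 mol/h
Reaction term: ξ·ΔH°_rxn = 31.312 × -62.7 = -1963.3 kJ/h
Sensible, feed 22.0→25 °C: 51.072 kJ/h
Outlet flows (mol/h): A 89.376, B 31.312
Sensible, products 25→240 °C: 3922.7 kJ/h
Q = ΔH = 2010.5 kJ/h = 0.55848 kW
Heat supplied = 33.509 kJ/min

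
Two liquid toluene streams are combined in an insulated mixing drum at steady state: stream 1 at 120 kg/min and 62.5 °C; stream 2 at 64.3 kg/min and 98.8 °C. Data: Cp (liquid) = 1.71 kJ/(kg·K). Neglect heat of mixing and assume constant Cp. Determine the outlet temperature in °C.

T_out = 75.2 °C

Adiabatic, steady state ⇒ Σ ṁᵢCp,ᵢ(T_out − Tᵢ) = 0
Σ ṁᵢCp,ᵢTᵢ = 120×1.71×62.5 + 64.3×1.71×98.8 = 23688
Σ ṁᵢCp,ᵢ = 120×1.71 + 64.3×1.71 = 315.15
T_out = 23688 / 315.15 = 75.165 °C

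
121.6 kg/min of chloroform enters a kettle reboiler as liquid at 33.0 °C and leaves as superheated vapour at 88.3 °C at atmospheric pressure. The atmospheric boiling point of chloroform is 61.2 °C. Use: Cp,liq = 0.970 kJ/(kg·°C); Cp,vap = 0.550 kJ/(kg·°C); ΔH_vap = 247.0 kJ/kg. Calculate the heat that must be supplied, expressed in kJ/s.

liquid 33.0→61.2 °C: 27.354 kJ/kg
vaporisation at 61.2 °C: 247 kJ/kg
vapour 61.2→88.3 °C: 14.905 kJ/kg
Δh = 27.354 + 247 + 14.905 = 289.26 kJ/kg
Q = ṁ·Δh = 121.6 kg/min × 289.26 kJ/kg = 35174 kJ/min
|Q| = 586.23 kW

Q = 586 kJ/s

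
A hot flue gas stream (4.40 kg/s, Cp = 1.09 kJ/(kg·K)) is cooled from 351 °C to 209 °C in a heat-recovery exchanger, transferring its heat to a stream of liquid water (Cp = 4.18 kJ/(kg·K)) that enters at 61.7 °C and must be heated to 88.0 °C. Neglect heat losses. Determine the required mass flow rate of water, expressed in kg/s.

ṁ_c = 6.19 kg/s

Heat released by hot stream: Q = 4.40 × 1.09 × (351 − 209) = 681.03 kJ/s
Energy balance on cold side (adiabatic exchanger): Q = ṁ_c·Cp_c·(T_c,out − T_c,in)
ṁ_c = 681.03 / [4.18 × (88.0 − 61.7)] = 6.1949 kg/s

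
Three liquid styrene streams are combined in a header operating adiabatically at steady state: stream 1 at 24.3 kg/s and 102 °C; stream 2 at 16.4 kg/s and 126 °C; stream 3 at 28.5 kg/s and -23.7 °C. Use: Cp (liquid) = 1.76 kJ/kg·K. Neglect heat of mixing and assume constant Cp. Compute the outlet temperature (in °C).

T_out = 55.9 °C

No heat crosses the boundary, so H_out = H_in.
Σ ṁᵢCp,ᵢTᵢ = 24.3×1.76×102 + 16.4×1.76×126 + 28.5×1.76×-23.7 = 6810.4
Σ ṁᵢCp,ᵢ = 24.3×1.76 + 16.4×1.76 + 28.5×1.76 = 121.79
T_out = 6810.4 / 121.79 = 55.918 °C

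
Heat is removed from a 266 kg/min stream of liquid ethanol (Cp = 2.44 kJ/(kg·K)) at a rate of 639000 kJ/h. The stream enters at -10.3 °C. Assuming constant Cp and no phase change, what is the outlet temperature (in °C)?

T_out = -26.7 °C

Q = 639000 kJ/h = 10650 kJ/min
ΔT = Q/(ṁ·Cp) = 10650/(266×2.44) = 16.409 K
T_out = -10.3 − 16.409 = -26.709 °C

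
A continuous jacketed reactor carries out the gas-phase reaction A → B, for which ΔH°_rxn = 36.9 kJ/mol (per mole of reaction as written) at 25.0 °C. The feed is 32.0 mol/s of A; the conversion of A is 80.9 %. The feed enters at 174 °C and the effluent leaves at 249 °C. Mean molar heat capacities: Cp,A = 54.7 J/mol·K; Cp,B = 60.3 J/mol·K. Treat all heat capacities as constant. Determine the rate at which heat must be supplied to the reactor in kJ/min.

Extent of reaction ξ = 0.809 × 32.0 = 25.888 mol/s
Reaction term: ξ·ΔH°_rxn = 25.888 × 36.9 = 955.27 kJ/s
Sensible, feed 174→25 °C: -260.81 kJ/s
Outlet flows (mol/s): A 6.112, B 25.888
Sensible, products 25→249 °C: 424.56 kJ/s
Q = ΔH = 1119 kJ/s = 1119 kW
Heat supplied = 67141 kJ/min

Q_in = 67100 kJ/min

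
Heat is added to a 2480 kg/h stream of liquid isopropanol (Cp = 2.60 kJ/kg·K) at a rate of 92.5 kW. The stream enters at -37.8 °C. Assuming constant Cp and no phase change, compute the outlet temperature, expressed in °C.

Q = 92.5 kW = 333000 kJ/h
ΔT = Q/(ṁ·Cp) = 333000/(2480×2.60) = 51.644 K
T_out = -37.8 + 51.644 = 13.844 °C

T_out = 13.8 °C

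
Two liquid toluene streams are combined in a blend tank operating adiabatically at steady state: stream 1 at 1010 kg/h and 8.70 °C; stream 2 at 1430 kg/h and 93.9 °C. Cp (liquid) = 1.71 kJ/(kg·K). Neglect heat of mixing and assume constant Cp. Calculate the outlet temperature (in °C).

Adiabatic, steady state ⇒ Σ ṁᵢCp,ᵢ(T_out − Tᵢ) = 0
T_out = Σ ṁᵢCp,ᵢTᵢ / Σ ṁᵢCp,ᵢ
      = 244640 / 4172.4 = 58.633 °C

T_out = 58.6 °C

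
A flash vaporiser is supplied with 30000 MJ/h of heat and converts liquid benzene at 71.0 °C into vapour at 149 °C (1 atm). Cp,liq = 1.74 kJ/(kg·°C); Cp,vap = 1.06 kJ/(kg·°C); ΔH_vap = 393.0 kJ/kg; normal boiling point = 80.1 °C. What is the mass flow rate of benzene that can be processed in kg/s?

Δh = 1.74×(80.1−71.0) + 393.0 + 1.06×(149−80.1) = 481.87 kJ/kg
Q = 30000 MJ/h = 8333.3 kJ/s = 8333.3 kJ/s
ṁ = Q/Δh = 8333.3 / 481.87 = 17.294 kg/s

ṁ = 17.3 kg/s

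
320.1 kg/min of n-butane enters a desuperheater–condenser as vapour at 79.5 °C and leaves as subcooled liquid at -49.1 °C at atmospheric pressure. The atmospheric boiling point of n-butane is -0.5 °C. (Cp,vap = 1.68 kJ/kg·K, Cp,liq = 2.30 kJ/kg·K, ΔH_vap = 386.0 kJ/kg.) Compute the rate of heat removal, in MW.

vapour 79.5→-0.5 °C: -134.4 kJ/kg
condensation at -0.5 °C: -386 kJ/kg
liquid -0.5→-49.1 °C: -111.78 kJ/kg
Δh = -134.4 + -386 + -111.78 = -632.18 kJ/kg
Q = ṁ·Δh = 320.1 kg/min × -632.18 kJ/kg = -202360 kJ/min
|Q| = 3372.7 kW = 3.3727 MW

Q_c = 3.37 MW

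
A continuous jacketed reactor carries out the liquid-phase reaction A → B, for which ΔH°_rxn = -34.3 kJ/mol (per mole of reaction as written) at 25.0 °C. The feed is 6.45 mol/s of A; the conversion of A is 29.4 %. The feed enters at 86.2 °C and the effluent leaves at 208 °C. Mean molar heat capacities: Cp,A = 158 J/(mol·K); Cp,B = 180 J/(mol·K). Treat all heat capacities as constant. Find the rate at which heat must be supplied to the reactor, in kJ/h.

Extent of reaction ξ = 0.294 × 6.45 = 1.8963 mol/s
Reaction term: ξ·ΔH°_rxn = 1.8963 × -34.3 = -65.043 kJ/s
Sensible, feed 86.2→25 °C: -62.369 kJ/s
Outlet flows (mol/s): A 4.5537, B 1.8963
Sensible, products 25→208 °C: 194.13 kJ/s
Q = ΔH = 66.718 kJ/s = 66.718 kW
Heat supplied = 240180 kJ/h

Q_in = 240000 kJ/h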